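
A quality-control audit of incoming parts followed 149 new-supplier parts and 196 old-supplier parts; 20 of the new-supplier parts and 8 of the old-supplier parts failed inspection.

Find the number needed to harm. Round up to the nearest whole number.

risk, new-supplier parts = 20/149 = 0.134228
risk, old-supplier parts = 8/196 = 0.040816
absolute risk difference = 0.093412
1 / 0.093412 = 10.705 → round up → 11

NNH ≈ 11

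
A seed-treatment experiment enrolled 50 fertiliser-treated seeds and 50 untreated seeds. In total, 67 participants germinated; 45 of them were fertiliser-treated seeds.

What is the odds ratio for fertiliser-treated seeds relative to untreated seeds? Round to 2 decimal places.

fertiliser-treated seeds without the outcome: 50 − 45 = 5
untreated seeds with the outcome: 67 − 45 = 22
untreated seeds without the outcome: 50 − 22 = 28
OR = (45 × 28) / (5 × 22) = 1260/110 ≈ 11.45

11.45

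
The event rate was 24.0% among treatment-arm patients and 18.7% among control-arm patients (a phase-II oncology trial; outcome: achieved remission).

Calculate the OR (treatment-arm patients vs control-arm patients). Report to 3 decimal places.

odds, treatment-arm patients = 0.2400/0.7600 = 0.3158
odds, control-arm patients = 0.1870/0.8130 = 0.2300
OR = 0.3158 / 0.2300 = 1.373

OR ≈ 1.373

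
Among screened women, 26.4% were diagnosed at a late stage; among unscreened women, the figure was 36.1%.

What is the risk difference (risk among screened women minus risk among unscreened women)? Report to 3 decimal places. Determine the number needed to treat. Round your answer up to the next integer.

RD = -0.097; NNT = 11

risk difference = 0.2640 − 0.3610 = -0.097
absolute risk difference = 0.097000
1 / 0.097000 = 10.309 → round up → 11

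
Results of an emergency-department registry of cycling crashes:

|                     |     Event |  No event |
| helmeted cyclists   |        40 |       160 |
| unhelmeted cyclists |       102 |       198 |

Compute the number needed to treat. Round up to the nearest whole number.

risk, helmeted cyclists = 40/200 = 0.200000
risk, unhelmeted cyclists = 102/300 = 0.340000
absolute risk difference = 0.140000
1 / 0.140000 = 7.143 → round up → 8

8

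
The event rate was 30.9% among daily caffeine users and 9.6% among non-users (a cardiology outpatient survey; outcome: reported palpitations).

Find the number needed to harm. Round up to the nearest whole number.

absolute risk difference = 0.213000
1 / 0.213000 = 4.695 → round up → 5

NNH = 5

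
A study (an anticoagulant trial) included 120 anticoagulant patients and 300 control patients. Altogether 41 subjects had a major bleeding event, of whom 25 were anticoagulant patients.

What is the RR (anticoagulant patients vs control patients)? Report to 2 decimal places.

3.91

anticoagulant patients without the outcome: 120 − 25 = 95
control patients with the outcome: 41 − 25 = 16
control patients without the outcome: 300 − 16 = 284
risk, anticoagulant patients = 25/120 = 0.2083
risk, control patients = 16/300 = 0.0533
RR = 0.2083 / 0.0533 = 3.91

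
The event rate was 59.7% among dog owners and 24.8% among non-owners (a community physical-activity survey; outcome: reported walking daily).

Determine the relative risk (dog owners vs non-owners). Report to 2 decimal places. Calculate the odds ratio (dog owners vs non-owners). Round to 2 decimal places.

RR = 0.5970 / 0.2480 = 2.41
odds, dog owners = 0.5970/0.4030 = 1.4814
odds, non-owners = 0.2480/0.7520 = 0.3298
OR = 1.4814 / 0.3298 = 4.49

RR = 2.41; OR = 4.49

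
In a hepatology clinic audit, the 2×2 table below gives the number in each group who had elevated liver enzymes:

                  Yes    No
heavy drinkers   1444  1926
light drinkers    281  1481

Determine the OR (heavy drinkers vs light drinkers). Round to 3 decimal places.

OR = (1444 × 1481) / (1926 × 281) = 2138564/541206 ≈ 3.951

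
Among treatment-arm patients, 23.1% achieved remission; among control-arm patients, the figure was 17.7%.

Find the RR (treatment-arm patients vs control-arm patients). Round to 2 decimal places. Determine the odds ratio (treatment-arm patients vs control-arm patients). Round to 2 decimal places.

RR = 0.2310 / 0.1770 = 1.31
odds, treatment-arm patients = 0.2310/0.7690 = 0.3004
odds, control-arm patients = 0.1770/0.8230 = 0.2151
OR = 0.3004 / 0.2151 = 1.40

RR = 1.31; OR = 1.40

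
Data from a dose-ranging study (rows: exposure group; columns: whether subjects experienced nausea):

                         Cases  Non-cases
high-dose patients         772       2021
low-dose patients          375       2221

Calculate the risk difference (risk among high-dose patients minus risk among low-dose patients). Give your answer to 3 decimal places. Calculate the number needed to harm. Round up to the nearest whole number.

RD = 0.132; NNH = 8

risk, high-dose patients = 772/2793 = 0.2764
risk, low-dose patients = 375/2596 = 0.1445
risk difference = 0.2764 − 0.1445 = 0.132
absolute risk difference = 0.131952
1 / 0.131952 = 7.579 → round up → 8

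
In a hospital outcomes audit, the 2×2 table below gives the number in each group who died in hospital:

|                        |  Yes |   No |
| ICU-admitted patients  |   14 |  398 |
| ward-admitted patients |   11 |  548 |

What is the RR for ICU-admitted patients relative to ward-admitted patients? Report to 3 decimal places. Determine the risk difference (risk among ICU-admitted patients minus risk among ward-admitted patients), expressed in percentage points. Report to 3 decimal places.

RR = 1.727; RD = 1.430

risk, ICU-admitted patients = 14/412 = 0.03398
risk, ward-admitted patients = 11/559 = 0.01968
RR = 0.03398 / 0.01968 = 1.727
risk difference = 0.03398 − 0.01968 = 0.01430 → 1.430 percentage points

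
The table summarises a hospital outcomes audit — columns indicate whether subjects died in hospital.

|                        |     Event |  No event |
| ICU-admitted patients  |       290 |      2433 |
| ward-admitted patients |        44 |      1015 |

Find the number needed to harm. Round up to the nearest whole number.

risk, ICU-admitted patients = 290/2723 = 0.106500
risk, ward-admitted patients = 44/1059 = 0.041549
absolute risk difference = 0.064952
1 / 0.064952 = 15.396 → round up → 16

NNH = 16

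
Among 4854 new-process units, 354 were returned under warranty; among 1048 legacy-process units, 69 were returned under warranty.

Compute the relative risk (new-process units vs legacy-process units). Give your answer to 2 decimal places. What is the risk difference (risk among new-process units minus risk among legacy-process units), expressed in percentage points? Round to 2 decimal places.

RR = 1.11; RD = 0.71

risk, new-process units = 354/4854 = 0.0729
risk, legacy-process units = 69/1048 = 0.0658
RR = 0.0729 / 0.0658 = 1.11
risk difference = 0.0729 − 0.0658 = 0.0071 → 0.71 percentage points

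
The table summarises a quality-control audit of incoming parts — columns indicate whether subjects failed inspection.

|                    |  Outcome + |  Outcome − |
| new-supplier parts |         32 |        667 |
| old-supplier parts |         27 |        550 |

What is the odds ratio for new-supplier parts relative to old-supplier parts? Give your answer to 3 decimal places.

OR = (32 × 550) / (667 × 27) = 17600/18009 ≈ 0.977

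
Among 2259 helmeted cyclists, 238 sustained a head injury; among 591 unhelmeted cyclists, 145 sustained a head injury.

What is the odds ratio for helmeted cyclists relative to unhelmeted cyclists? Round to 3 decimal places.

odds, helmeted cyclists = 238/2021 = 0.1178
odds, unhelmeted cyclists = 145/446 = 0.3251
OR = 0.1178 / 0.3251 = 0.362

OR: 0.362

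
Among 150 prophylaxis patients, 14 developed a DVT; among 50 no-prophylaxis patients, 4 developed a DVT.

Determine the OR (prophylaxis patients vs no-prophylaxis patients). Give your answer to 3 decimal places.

OR = (14 × 46) / (136 × 4) = 644/544 ≈ 1.184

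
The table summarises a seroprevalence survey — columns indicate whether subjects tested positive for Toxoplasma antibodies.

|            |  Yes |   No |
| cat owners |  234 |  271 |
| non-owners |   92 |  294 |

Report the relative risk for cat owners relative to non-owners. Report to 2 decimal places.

risk, cat owners = 234/505 = 0.4634
risk, non-owners = 92/386 = 0.2383
RR = 0.4634 / 0.2383 = 1.94

1.94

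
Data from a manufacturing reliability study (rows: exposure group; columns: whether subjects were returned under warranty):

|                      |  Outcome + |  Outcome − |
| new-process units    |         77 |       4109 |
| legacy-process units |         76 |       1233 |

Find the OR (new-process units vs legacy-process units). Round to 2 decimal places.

OR = (77 × 1233) / (4109 × 76) = 94941/312284 ≈ 0.30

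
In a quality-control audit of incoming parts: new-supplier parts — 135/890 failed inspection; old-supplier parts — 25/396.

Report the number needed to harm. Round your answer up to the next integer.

risk, new-supplier parts = 135/890 = 0.151685
risk, old-supplier parts = 25/396 = 0.063131
absolute risk difference = 0.088554
1 / 0.088554 = 11.293 → round up → 12

NNH: 12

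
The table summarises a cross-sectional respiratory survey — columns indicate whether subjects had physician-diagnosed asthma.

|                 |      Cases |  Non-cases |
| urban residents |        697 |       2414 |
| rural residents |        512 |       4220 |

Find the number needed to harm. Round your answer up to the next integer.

risk, urban residents = 697/3111 = 0.224044
risk, rural residents = 512/4732 = 0.108199
absolute risk difference = 0.115844
1 / 0.115844 = 8.632 → round up → 9

9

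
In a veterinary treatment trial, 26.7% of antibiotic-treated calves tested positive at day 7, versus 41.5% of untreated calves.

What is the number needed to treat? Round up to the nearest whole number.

absolute risk difference = 0.148000
1 / 0.148000 = 6.757 → round up → 7

NNT ≈ 7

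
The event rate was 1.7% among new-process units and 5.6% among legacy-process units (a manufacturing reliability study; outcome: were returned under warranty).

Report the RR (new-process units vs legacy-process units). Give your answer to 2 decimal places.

RR = 0.01700 / 0.05600 = 0.30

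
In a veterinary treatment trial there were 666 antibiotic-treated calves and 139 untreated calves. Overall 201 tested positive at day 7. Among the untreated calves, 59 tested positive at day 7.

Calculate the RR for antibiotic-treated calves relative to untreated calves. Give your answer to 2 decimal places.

RR: 0.50

antibiotic-treated calves with the outcome: 201 − 59 = 142
antibiotic-treated calves without the outcome: 666 − 142 = 524
untreated calves without the outcome: 139 − 59 = 80
risk, antibiotic-treated calves = 142/666 = 0.2132
risk, untreated calves = 59/139 = 0.4245
RR = 0.2132 / 0.4245 = 0.50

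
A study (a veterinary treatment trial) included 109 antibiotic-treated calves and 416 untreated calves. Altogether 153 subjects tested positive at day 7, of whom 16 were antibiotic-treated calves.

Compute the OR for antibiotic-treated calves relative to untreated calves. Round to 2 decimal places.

OR: 0.35

antibiotic-treated calves without the outcome: 109 − 16 = 93
untreated calves with the outcome: 153 − 16 = 137
untreated calves without the outcome: 416 − 137 = 279
odds, antibiotic-treated calves = 16/93 = 0.1720
odds, untreated calves = 137/279 = 0.4910
OR = 0.1720 / 0.4910 = 0.35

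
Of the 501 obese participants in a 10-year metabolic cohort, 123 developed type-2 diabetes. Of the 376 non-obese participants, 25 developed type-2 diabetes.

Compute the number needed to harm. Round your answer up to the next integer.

risk, obese participants = 123/501 = 0.245509
risk, non-obese participants = 25/376 = 0.066489
absolute risk difference = 0.179020
1 / 0.179020 = 5.586 → round up → 6

NNH ≈ 6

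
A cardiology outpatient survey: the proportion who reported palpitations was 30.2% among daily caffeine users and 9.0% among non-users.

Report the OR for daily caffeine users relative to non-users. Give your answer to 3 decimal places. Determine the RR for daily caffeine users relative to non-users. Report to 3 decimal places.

odds, daily caffeine users = 0.3020/0.6980 = 0.4327
odds, non-users = 0.0900/0.9100 = 0.0989
OR = 0.4327 / 0.0989 = 4.375
RR = 0.3020 / 0.0900 = 3.356

OR = 4.375; RR = 3.356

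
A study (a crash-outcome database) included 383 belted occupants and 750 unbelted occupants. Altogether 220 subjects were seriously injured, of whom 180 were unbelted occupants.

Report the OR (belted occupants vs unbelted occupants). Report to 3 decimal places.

OR = 0.369

belted occupants with the outcome: 220 − 180 = 40
belted occupants without the outcome: 383 − 40 = 343
unbelted occupants without the outcome: 750 − 180 = 570
OR = (40 × 570) / (343 × 180) = 22800/61740 ≈ 0.369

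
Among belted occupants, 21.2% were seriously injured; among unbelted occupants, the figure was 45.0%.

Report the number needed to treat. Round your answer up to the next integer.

NNT: 5

absolute risk difference = 0.238000
1 / 0.238000 = 4.202 → round up → 5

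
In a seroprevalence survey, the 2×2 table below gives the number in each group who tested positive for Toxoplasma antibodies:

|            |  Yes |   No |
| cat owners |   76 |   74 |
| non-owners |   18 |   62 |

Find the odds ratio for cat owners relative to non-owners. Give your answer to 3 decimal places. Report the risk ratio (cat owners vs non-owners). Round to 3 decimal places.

OR = 3.538; RR = 2.252

odds, cat owners = 76/74 = 1.0270
odds, non-owners = 18/62 = 0.2903
OR = 1.0270 / 0.2903 = 3.538
risk, cat owners = 76/150 = 0.5067
risk, non-owners = 18/80 = 0.2250
RR = 0.5067 / 0.2250 = 2.252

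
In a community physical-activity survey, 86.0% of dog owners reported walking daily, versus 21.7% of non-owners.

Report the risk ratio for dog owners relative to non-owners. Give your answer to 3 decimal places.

RR = 0.8600 / 0.2170 = 3.963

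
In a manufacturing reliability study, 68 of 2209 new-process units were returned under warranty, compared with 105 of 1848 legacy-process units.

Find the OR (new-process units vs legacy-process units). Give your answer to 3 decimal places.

OR = (68 × 1743) / (2141 × 105) = 118524/224805 ≈ 0.527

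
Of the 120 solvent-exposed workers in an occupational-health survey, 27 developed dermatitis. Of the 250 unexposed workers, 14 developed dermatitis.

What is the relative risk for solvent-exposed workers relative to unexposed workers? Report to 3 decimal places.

4.018

risk, solvent-exposed workers = 27/120 = 0.2250
risk, unexposed workers = 14/250 = 0.0560
RR = 0.2250 / 0.0560 = 4.018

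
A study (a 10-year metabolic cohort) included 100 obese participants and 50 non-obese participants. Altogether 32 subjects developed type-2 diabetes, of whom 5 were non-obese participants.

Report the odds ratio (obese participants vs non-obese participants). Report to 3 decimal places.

obese participants with the outcome: 32 − 5 = 27
obese participants without the outcome: 100 − 27 = 73
non-obese participants without the outcome: 50 − 5 = 45
odds, obese participants = 27/73 = 0.3699
odds, non-obese participants = 5/45 = 0.1111
OR = 0.3699 / 0.1111 = 3.329

OR: 3.329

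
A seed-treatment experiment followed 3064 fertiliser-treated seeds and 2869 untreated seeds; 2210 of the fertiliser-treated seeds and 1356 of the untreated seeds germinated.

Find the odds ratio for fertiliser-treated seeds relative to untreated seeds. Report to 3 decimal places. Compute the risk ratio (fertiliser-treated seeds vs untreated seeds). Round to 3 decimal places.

OR = 2.887; RR = 1.526

OR = (2210 × 1513) / (854 × 1356) = 3343730/1158024 ≈ 2.887
risk, fertiliser-treated seeds = 2210/3064 = 0.7213
risk, untreated seeds = 1356/2869 = 0.4726
RR = 0.7213 / 0.4726 = 1.526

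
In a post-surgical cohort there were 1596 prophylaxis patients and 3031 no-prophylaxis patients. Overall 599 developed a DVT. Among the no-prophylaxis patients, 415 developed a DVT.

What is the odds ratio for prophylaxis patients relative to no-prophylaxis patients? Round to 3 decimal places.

OR = 0.821

prophylaxis patients with the outcome: 599 − 415 = 184
prophylaxis patients without the outcome: 1596 − 184 = 1412
no-prophylaxis patients without the outcome: 3031 − 415 = 2616
OR = (184 × 2616) / (1412 × 415) = 481344/585980 ≈ 0.821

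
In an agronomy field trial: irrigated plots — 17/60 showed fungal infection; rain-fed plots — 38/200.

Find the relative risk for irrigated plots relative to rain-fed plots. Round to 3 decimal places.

risk, irrigated plots = 17/60 = 0.2833
risk, rain-fed plots = 38/200 = 0.1900
RR = 0.2833 / 0.1900 = 1.491

RR ≈ 1.491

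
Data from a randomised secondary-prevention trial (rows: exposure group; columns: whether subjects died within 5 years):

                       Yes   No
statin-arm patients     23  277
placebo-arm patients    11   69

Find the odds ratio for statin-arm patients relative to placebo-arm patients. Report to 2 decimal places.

odds, statin-arm patients = 23/277 = 0.0830
odds, placebo-arm patients = 11/69 = 0.1594
OR = 0.0830 / 0.1594 = 0.52

0.52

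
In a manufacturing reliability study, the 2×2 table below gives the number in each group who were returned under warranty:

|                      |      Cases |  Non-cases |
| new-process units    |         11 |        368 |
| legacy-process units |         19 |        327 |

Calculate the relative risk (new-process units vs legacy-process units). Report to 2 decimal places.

0.53

risk, new-process units = 11/379 = 0.02902
risk, legacy-process units = 19/346 = 0.05491
RR = 0.02902 / 0.05491 = 0.53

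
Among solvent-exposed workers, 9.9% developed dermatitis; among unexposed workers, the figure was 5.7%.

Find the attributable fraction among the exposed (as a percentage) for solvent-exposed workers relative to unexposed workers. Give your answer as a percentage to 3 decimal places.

AR% = (0.0990 − 0.0570) / 0.0990 = 0.4242 → 42.424%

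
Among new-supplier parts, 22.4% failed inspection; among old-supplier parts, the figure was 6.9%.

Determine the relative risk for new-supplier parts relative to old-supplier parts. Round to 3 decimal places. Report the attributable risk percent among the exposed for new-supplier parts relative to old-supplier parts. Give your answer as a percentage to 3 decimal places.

RR = 0.2240 / 0.0690 = 3.246
AR% = (0.2240 − 0.0690) / 0.2240 = 0.6920 → 69.196%

RR = 3.246; AR% = 69.196%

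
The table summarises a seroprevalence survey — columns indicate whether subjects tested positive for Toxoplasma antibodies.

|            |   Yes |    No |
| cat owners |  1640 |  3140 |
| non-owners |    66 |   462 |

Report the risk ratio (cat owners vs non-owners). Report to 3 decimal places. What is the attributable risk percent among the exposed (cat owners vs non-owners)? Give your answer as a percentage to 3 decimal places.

RR = 2.745; AR% = 63.567%

risk, cat owners = 1640/4780 = 0.3431
risk, non-owners = 66/528 = 0.1250
RR = 0.3431 / 0.1250 = 2.745
AR% = (0.3431 − 0.1250) / 0.3431 = 0.6357 → 63.567%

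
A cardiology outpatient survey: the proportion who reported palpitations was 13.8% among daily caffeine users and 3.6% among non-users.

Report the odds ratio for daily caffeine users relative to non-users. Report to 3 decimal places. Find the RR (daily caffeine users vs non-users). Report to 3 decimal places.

odds, daily caffeine users = 0.13800/0.86200 = 0.16009
odds, non-users = 0.03600/0.96400 = 0.03734
OR = 0.16009 / 0.03734 = 4.287
RR = 0.13800 / 0.03600 = 3.833

OR = 4.287; RR = 3.833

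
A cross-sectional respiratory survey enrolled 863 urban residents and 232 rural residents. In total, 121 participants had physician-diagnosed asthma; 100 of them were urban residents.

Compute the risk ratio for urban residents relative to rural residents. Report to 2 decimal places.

1.28

urban residents without the outcome: 863 − 100 = 763
rural residents with the outcome: 121 − 100 = 21
rural residents without the outcome: 232 − 21 = 211
risk, urban residents = 100/863 = 0.1159
risk, rural residents = 21/232 = 0.0905
RR = 0.1159 / 0.0905 = 1.28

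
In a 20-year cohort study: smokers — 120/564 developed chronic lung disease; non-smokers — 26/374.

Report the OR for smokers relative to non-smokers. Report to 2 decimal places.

OR = (120 × 348) / (444 × 26) = 41760/11544 ≈ 3.62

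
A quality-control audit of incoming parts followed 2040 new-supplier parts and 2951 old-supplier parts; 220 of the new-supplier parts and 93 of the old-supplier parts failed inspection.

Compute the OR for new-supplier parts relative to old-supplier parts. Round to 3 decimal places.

OR = (220 × 2858) / (1820 × 93) = 628760/169260 ≈ 3.715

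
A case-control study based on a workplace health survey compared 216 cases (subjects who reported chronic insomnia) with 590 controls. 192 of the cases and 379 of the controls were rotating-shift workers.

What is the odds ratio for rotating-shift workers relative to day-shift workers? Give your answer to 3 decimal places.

OR = (192 × 211) / (379 × 24) = 40512/9096 ≈ 4.454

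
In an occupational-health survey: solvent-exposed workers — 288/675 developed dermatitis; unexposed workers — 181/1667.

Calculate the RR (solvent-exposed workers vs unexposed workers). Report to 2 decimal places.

risk, solvent-exposed workers = 288/675 = 0.4267
risk, unexposed workers = 181/1667 = 0.1086
RR = 0.4267 / 0.1086 = 3.93

RR = 3.93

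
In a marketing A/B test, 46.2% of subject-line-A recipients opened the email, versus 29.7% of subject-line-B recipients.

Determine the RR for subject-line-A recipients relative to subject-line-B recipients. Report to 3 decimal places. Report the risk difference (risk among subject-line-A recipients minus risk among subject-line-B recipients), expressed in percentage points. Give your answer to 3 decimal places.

RR = 1.556; RD = 16.500

RR = 0.4620 / 0.2970 = 1.556
risk difference = 0.4620 − 0.2970 = 0.1650 → 16.500 percentage points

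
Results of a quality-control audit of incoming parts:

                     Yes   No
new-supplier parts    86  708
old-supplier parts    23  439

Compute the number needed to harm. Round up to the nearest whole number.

risk, new-supplier parts = 86/794 = 0.108312
risk, old-supplier parts = 23/462 = 0.049784
absolute risk difference = 0.058529
1 / 0.058529 = 17.086 → round up → 18

18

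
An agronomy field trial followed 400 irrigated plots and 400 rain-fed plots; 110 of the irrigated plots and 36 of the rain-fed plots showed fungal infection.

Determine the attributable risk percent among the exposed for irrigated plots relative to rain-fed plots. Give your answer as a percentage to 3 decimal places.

risk, irrigated plots = 110/400 = 0.2750
risk, rain-fed plots = 36/400 = 0.0900
AR% = (0.2750 − 0.0900) / 0.2750 = 0.6727 → 67.273%

67.273%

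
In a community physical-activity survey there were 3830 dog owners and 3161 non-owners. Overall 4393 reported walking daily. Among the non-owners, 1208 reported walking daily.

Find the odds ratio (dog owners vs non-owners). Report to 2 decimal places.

OR = 7.98

dog owners with the outcome: 4393 − 1208 = 3185
dog owners without the outcome: 3830 − 3185 = 645
non-owners without the outcome: 3161 − 1208 = 1953
odds, dog owners = 3185/645 = 4.9380
odds, non-owners = 1208/1953 = 0.6185
OR = 4.9380 / 0.6185 = 7.98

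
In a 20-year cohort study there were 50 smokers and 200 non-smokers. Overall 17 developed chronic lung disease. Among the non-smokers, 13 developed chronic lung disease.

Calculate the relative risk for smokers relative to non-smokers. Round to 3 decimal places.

1.231

smokers with the outcome: 17 − 13 = 4
smokers without the outcome: 50 − 4 = 46
non-smokers without the outcome: 200 − 13 = 187
risk, smokers = 4/50 = 0.0800
risk, non-smokers = 13/200 = 0.0650
RR = 0.0800 / 0.0650 = 1.231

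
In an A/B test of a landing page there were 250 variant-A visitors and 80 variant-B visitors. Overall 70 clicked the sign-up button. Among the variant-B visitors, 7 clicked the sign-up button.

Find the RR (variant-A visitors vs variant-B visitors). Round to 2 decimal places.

2.88

variant-A visitors with the outcome: 70 − 7 = 63
variant-A visitors without the outcome: 250 − 63 = 187
variant-B visitors without the outcome: 80 − 7 = 73
risk, variant-A visitors = 63/250 = 0.2520
risk, variant-B visitors = 7/80 = 0.0875
RR = 0.2520 / 0.0875 = 2.88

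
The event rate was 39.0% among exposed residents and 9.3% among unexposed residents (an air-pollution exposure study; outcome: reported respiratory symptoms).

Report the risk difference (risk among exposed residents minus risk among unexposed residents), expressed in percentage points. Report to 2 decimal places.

risk difference = 0.3900 − 0.0930 = 0.2970 → 29.70 percentage points

RD = 29.70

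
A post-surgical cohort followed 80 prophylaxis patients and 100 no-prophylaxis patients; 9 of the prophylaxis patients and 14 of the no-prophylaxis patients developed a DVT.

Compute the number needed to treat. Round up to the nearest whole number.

risk, prophylaxis patients = 9/80 = 0.112500
risk, no-prophylaxis patients = 14/100 = 0.140000
absolute risk difference = 0.027500
1 / 0.027500 = 36.364 → round up → 37

NNT ≈ 37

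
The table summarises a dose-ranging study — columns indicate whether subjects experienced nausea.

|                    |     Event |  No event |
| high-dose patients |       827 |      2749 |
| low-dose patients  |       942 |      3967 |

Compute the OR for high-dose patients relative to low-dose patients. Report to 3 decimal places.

1.267

odds, high-dose patients = 827/2749 = 0.3008
odds, low-dose patients = 942/3967 = 0.2375
OR = 0.3008 / 0.2375 = 1.267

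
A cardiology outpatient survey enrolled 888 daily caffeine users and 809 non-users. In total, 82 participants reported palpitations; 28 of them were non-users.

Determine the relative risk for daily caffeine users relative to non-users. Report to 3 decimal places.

RR ≈ 1.757

daily caffeine users with the outcome: 82 − 28 = 54
daily caffeine users without the outcome: 888 − 54 = 834
non-users without the outcome: 809 − 28 = 781
risk, daily caffeine users = 54/888 = 0.06081
risk, non-users = 28/809 = 0.03461
RR = 0.06081 / 0.03461 = 1.757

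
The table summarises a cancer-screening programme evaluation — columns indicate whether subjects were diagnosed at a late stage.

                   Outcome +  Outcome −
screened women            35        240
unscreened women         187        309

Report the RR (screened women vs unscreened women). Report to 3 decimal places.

RR ≈ 0.338

risk, screened women = 35/275 = 0.1273
risk, unscreened women = 187/496 = 0.3770
RR = 0.1273 / 0.3770 = 0.338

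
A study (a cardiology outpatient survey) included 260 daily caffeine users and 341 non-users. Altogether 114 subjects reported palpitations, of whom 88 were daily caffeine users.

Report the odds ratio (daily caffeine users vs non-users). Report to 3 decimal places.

daily caffeine users without the outcome: 260 − 88 = 172
non-users with the outcome: 114 − 88 = 26
non-users without the outcome: 341 − 26 = 315
OR = (88 × 315) / (172 × 26) = 27720/4472 ≈ 6.199

6.199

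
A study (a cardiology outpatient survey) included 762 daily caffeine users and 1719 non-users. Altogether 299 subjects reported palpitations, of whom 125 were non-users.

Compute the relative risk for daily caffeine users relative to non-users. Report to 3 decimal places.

RR = 3.140

daily caffeine users with the outcome: 299 − 125 = 174
daily caffeine users without the outcome: 762 − 174 = 588
non-users without the outcome: 1719 − 125 = 1594
risk, daily caffeine users = 174/762 = 0.2283
risk, non-users = 125/1719 = 0.0727
RR = 0.2283 / 0.0727 = 3.140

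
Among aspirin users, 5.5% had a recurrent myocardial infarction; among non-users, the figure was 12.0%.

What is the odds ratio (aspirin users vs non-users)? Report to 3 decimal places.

odds, aspirin users = 0.0550/0.9450 = 0.0582
odds, non-users = 0.1200/0.8800 = 0.1364
OR = 0.0582 / 0.1364 = 0.427

OR: 0.427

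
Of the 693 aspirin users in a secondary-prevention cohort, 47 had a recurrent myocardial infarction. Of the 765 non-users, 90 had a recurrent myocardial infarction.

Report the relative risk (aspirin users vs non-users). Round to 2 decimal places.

RR = 0.58

risk, aspirin users = 47/693 = 0.0678
risk, non-users = 90/765 = 0.1176
RR = 0.0678 / 0.1176 = 0.58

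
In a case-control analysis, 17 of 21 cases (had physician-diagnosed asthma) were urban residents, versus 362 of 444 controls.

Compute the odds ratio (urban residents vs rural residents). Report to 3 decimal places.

OR = (17 × 82) / (362 × 4) = 1394/1448 ≈ 0.963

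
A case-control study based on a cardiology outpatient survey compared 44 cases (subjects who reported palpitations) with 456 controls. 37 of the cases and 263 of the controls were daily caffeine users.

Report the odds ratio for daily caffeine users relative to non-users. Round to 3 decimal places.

3.879

odds, daily caffeine users = 37/263 = 0.14068
odds, non-users = 7/193 = 0.03627
OR = 0.14068 / 0.03627 = 3.879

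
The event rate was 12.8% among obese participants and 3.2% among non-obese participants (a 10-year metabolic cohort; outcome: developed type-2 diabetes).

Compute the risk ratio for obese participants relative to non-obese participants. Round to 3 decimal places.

RR = 0.12800 / 0.03200 = 4.000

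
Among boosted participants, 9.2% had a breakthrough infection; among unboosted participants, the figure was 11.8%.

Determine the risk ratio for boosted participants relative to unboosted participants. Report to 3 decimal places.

RR = 0.0920 / 0.1180 = 0.780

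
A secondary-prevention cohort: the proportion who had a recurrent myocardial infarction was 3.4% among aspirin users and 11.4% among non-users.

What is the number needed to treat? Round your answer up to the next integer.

absolute risk difference = 0.080000
1 / 0.080000 = 12.500 → round up → 13

13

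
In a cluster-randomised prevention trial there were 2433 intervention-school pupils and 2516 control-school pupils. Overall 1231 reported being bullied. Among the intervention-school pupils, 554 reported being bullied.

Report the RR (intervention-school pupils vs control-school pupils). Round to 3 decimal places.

0.846

intervention-school pupils without the outcome: 2433 − 554 = 1879
control-school pupils with the outcome: 1231 − 554 = 677
control-school pupils without the outcome: 2516 − 677 = 1839
risk, intervention-school pupils = 554/2433 = 0.2277
risk, control-school pupils = 677/2516 = 0.2691
RR = 0.2277 / 0.2691 = 0.846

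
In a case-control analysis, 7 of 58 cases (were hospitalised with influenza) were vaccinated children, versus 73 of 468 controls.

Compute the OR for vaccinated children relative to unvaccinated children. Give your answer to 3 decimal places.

OR = (7 × 395) / (73 × 51) = 2765/3723 ≈ 0.743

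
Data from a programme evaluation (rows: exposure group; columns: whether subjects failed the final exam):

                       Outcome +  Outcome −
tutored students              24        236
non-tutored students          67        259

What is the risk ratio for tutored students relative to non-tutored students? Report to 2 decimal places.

RR = 0.45

risk, tutored students = 24/260 = 0.0923
risk, non-tutored students = 67/326 = 0.2055
RR = 0.0923 / 0.2055 = 0.45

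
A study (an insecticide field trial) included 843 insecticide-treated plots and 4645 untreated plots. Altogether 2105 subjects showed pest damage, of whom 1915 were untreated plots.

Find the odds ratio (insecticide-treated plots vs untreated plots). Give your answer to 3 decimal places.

insecticide-treated plots with the outcome: 2105 − 1915 = 190
insecticide-treated plots without the outcome: 843 − 190 = 653
untreated plots without the outcome: 4645 − 1915 = 2730
OR = (190 × 2730) / (653 × 1915) = 518700/1250495 ≈ 0.415

OR ≈ 0.415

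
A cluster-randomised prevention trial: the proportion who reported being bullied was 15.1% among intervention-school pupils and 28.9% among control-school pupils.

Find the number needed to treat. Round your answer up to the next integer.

absolute risk difference = 0.138000
1 / 0.138000 = 7.246 → round up → 8

NNT ≈ 8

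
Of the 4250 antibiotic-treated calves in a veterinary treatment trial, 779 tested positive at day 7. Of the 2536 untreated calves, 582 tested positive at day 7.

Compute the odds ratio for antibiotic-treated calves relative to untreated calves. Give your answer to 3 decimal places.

OR = (779 × 1954) / (3471 × 582) = 1522166/2020122 ≈ 0.754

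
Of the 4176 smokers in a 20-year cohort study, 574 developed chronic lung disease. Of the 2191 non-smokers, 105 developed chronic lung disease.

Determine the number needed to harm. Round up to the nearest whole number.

risk, smokers = 574/4176 = 0.137452
risk, non-smokers = 105/2191 = 0.047923
absolute risk difference = 0.089529
1 / 0.089529 = 11.170 → round up → 12

NNH ≈ 12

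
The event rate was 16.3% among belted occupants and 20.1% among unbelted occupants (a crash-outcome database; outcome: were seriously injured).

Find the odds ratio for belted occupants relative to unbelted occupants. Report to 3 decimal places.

odds, belted occupants = 0.1630/0.8370 = 0.1947
odds, unbelted occupants = 0.2010/0.7990 = 0.2516
OR = 0.1947 / 0.2516 = 0.774

OR = 0.774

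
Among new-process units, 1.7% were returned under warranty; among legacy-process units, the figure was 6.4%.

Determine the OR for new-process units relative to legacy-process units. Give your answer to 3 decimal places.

OR: 0.253

odds, new-process units = 0.01700/0.98300 = 0.01729
odds, legacy-process units = 0.06400/0.93600 = 0.06838
OR = 0.01729 / 0.06838 = 0.253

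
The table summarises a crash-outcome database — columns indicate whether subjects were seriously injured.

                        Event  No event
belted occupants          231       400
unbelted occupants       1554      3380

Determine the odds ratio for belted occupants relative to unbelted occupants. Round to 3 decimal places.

OR = (231 × 3380) / (400 × 1554) = 780780/621600 ≈ 1.256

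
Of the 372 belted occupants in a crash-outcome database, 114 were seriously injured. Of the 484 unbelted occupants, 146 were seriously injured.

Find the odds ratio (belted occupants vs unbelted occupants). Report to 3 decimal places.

1.023

odds, belted occupants = 114/258 = 0.4419
odds, unbelted occupants = 146/338 = 0.4320
OR = 0.4419 / 0.4320 = 1.023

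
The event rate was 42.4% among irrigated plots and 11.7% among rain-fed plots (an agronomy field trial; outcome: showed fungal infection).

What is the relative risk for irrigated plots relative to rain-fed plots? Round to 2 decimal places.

RR = 0.4240 / 0.1170 = 3.62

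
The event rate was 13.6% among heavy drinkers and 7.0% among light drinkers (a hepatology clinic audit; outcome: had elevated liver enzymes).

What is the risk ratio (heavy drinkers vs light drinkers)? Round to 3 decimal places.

RR = 0.1360 / 0.0700 = 1.943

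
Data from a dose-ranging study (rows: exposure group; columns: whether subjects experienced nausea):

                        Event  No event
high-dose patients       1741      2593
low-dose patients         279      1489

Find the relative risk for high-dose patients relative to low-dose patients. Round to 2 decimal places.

risk, high-dose patients = 1741/4334 = 0.4017
risk, low-dose patients = 279/1768 = 0.1578
RR = 0.4017 / 0.1578 = 2.55

2.55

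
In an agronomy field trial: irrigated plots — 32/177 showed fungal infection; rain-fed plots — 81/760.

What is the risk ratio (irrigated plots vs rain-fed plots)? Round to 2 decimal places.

RR ≈ 1.70

risk, irrigated plots = 32/177 = 0.1808
risk, rain-fed plots = 81/760 = 0.1066
RR = 0.1808 / 0.1066 = 1.70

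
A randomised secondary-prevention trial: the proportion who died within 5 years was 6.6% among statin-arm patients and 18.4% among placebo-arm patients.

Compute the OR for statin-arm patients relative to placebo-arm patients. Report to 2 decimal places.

odds, statin-arm patients = 0.0660/0.9340 = 0.0707
odds, placebo-arm patients = 0.1840/0.8160 = 0.2255
OR = 0.0707 / 0.2255 = 0.31

OR: 0.31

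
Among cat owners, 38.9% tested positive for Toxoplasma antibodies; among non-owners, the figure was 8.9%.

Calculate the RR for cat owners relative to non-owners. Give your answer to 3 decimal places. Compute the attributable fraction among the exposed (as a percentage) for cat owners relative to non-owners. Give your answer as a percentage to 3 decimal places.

RR = 4.371; AR% = 77.121%

RR = 0.3890 / 0.0890 = 4.371
AR% = (0.3890 − 0.0890) / 0.3890 = 0.7712 → 77.121%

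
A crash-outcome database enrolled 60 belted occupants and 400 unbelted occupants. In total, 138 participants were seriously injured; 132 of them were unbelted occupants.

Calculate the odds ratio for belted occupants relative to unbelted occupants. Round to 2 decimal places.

OR = 0.23

belted occupants with the outcome: 138 − 132 = 6
belted occupants without the outcome: 60 − 6 = 54
unbelted occupants without the outcome: 400 − 132 = 268
OR = (6 × 268) / (54 × 132) = 1608/7128 ≈ 0.23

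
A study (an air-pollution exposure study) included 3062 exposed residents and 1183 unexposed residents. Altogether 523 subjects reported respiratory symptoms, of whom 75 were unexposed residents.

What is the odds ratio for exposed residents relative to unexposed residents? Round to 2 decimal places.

exposed residents with the outcome: 523 − 75 = 448
exposed residents without the outcome: 3062 − 448 = 2614
unexposed residents without the outcome: 1183 − 75 = 1108
OR = (448 × 1108) / (2614 × 75) = 496384/196050 ≈ 2.53

2.53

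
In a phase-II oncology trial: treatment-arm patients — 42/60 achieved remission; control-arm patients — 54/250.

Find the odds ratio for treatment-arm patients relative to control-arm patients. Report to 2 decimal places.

OR = (42 × 196) / (18 × 54) = 8232/972 ≈ 8.47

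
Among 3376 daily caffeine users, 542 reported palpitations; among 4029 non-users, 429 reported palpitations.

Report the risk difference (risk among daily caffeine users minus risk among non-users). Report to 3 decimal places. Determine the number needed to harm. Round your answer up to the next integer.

risk, daily caffeine users = 542/3376 = 0.1605
risk, non-users = 429/4029 = 0.1065
risk difference = 0.1605 − 0.1065 = 0.054
absolute risk difference = 0.054067
1 / 0.054067 = 18.496 → round up → 19

RD = 0.054; NNH = 19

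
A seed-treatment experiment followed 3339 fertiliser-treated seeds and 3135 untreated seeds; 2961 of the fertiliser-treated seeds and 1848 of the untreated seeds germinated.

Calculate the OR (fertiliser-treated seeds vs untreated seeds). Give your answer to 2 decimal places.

odds, fertiliser-treated seeds = 2961/378 = 7.8333
odds, untreated seeds = 1848/1287 = 1.4359
OR = 7.8333 / 1.4359 = 5.46

OR: 5.46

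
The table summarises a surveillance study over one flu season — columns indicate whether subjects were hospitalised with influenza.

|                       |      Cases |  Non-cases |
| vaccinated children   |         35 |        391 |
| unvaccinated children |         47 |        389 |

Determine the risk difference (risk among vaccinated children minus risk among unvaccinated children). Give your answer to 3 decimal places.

risk, vaccinated children = 35/426 = 0.0822
risk, unvaccinated children = 47/436 = 0.1078
risk difference = 0.0822 − 0.1078 = -0.026

RD: -0.026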